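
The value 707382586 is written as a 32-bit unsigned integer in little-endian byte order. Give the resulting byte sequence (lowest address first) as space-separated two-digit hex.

3A CD 29 2A

707382586 in hexadecimal, padded to 32 bits, is 0x2A29CD3A.
Split into bytes (most-significant first): 2A 29 CD 3A.
In little-endian order the low byte comes first in memory.
So at ascending addresses the bytes are 3A CD 29 2A.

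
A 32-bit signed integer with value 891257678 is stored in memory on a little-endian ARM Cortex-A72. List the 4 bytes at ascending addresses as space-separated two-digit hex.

4E 83 1F 35

891257678 in hexadecimal, padded to 32 bits, is 0x351F834E.
Split into bytes (most-significant first): 35 1F 83 4E.
Little-endian: lowest address holds the least-significant byte.
So at ascending addresses the bytes are 4E 83 1F 35.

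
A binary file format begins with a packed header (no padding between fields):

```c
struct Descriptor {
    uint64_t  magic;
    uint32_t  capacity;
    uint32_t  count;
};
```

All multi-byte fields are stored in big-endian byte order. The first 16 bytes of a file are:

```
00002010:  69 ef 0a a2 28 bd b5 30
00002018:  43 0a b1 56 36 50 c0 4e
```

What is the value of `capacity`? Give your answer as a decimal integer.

1124774230

`capacity` follows `magic` (8 bytes), so it starts at byte offset 8 and occupies 4 bytes.
Bytes at offsets 8..11: 43 0A B1 56.
In big-endian order the high byte comes first in memory.
The bytes are already most-significant first: 0x430AB156.
0x430AB156 = 1124774230.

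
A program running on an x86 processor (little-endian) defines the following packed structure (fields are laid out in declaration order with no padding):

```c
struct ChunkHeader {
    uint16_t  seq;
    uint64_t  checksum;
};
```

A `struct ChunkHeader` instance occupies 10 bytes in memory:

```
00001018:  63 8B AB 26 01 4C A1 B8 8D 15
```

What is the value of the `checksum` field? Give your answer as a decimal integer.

1553100449417078443

`checksum` follows `seq` (2 bytes), so it starts at byte offset 2 and occupies 8 bytes.
Bytes at offsets 2..9: AB 26 01 4C A1 B8 8D 15.
Little-endian: lowest address holds the least-significant byte.
Reassemble most-significant byte first: 15 8D B8 A1 4C 01 26 AB → 0x158DB8A14C0126AB.
0x158DB8A14C0126AB = 1553100449417078443.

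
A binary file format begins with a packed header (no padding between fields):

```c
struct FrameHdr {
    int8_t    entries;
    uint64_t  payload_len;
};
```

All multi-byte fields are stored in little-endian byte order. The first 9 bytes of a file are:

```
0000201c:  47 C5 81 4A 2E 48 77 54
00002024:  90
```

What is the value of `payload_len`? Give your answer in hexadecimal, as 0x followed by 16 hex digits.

`payload_len` follows `entries` (1 byte), so it starts at byte offset 1 and occupies 8 bytes.
Bytes at offsets 1..8: C5 81 4A 2E 48 77 54 90.
Little-endian stores the least-significant byte at the lowest address.
Reassemble most-significant byte first: 90 54 77 48 2E 4A 81 C5 → 0x905477482E4A81C5.

0x905477482E4A81C5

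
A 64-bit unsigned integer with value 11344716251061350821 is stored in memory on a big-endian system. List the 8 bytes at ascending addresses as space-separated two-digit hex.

11344716251061350821 in hexadecimal, padded to 64 bits, is 0x9D708752CE1CF1A5.
Split into bytes (most-significant first): 9D 70 87 52 CE 1C F1 A5.
Big-endian: lowest address holds the most-significant byte.
So the memory order matches the most-significant-first order: 9D 70 87 52 CE 1C F1 A5.

9D 70 87 52 CE 1C F1 A5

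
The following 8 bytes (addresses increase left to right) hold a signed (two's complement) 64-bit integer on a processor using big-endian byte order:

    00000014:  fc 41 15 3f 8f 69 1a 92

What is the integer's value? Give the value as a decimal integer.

Big-endian: lowest address holds the most-significant byte.
The bytes are already most-significant first: 0xFC41153F8F691A92.
Top bit is set, so as a signed 64-bit value this is 0xFC41153F8F691A92 − 2^64 = -269911139932366190.

-269911139932366190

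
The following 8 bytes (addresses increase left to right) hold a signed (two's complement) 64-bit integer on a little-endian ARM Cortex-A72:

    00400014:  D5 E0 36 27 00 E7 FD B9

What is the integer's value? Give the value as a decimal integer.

Little-endian stores the least-significant byte at the lowest address.
Reassemble most-significant byte first: B9 FD E7 00 27 36 E0 D5 → 0xB9FDE7002736E0D5.
Top bit is set, so as a signed 64-bit value this is 0xB9FDE7002736E0D5 − 2^64 = -5044622019741163307.

-5044622019741163307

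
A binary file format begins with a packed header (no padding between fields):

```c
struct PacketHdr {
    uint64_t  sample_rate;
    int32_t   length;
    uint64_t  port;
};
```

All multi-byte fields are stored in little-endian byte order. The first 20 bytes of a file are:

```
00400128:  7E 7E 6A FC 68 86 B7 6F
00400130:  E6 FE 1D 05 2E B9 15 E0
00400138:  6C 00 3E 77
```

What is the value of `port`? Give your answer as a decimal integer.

8592305606685473070

`port` follows `sample_rate` (8 B), `length` (4 B), so it starts at offset 8 + 4 = 12 and occupies 8 bytes.
Bytes at offsets 12..19: 2E B9 15 E0 6C 00 3E 77.
Little-endian stores the least-significant byte at the lowest address.
Reassemble most-significant byte first: 77 3E 00 6C E0 15 B9 2E → 0x773E006CE015B92E.
0x773E006CE015B92E = 8592305606685473070.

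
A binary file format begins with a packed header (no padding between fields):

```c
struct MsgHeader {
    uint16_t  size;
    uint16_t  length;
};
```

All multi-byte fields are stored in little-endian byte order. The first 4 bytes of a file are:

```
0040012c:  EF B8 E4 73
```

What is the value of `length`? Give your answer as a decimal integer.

`length` follows `size` (2 bytes), so it starts at byte offset 2 and occupies 2 bytes.
Bytes at offsets 2..3: E4 73.
Little-endian stores the least-significant byte at the lowest address.
Reassemble most-significant byte first: 73 E4 → 0x73E4.
0x73E4 = 29668.

29668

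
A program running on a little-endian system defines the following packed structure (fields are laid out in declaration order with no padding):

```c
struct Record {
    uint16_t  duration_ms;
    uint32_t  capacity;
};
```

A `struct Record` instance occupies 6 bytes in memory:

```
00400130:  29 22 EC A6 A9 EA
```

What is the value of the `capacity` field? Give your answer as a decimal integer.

`capacity` follows `duration_ms` (2 bytes), so it starts at byte offset 2 and occupies 4 bytes.
Bytes at offsets 2..5: EC A6 A9 EA.
In little-endian order the low byte comes first in memory.
Reassemble most-significant byte first: EA A9 A6 EC → 0xEAA9A6EC.
0xEAA9A6EC = 3936986860.

3936986860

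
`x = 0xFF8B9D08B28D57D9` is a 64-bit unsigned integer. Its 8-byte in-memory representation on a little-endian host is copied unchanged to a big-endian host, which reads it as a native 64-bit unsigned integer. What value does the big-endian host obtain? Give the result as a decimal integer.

Stored little-endian, the bytes at ascending addresses are D9 57 8D B2 08 9D 8B FF.
Read back as big-endian, the last byte is least significant, giving 0xD9578DB2089D8BFF.
0xD9578DB2089D8BFF = 15661142024992427007.

15661142024992427007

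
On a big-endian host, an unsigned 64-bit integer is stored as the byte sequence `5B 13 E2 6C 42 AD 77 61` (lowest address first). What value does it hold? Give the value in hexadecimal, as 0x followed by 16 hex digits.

0x5B13E26C42AD7761

Big-endian stores the most-significant byte at the lowest address.
The bytes are already most-significant first: 0x5B13E26C42AD7761.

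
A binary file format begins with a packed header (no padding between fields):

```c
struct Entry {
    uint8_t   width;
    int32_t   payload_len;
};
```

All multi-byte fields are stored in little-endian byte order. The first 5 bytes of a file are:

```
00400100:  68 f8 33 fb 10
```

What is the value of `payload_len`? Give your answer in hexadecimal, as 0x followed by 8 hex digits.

`payload_len` follows `width` (1 byte), so it starts at byte offset 1 and occupies 4 bytes.
Bytes at offsets 1..4: F8 33 FB 10.
Little-endian: lowest address holds the least-significant byte.
Reassemble most-significant byte first: 10 FB 33 F8 → 0x10FB33F8.

0x10FB33F8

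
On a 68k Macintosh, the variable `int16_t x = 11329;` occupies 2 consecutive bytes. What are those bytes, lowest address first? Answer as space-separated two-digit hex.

2C 41

11329 in hexadecimal, padded to 16 bits, is 0x2C41.
Split into bytes (most-significant first): 2C 41.
Big-endian: lowest address holds the most-significant byte.
So the memory order matches the most-significant-first order: 2C 41.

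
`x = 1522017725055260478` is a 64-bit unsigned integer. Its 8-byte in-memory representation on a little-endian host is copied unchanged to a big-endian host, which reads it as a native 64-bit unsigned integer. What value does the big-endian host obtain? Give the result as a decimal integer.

4492275289204399893

1522017725055260478 in 64-bit hexadecimal is 0x151F4B0E93C4573E.
Stored little-endian, the bytes at ascending addresses are 3E 57 C4 93 0E 4B 1F 15.
Read back as big-endian, the last byte is least significant, giving 0x3E57C4930E4B1F15.
0x3E57C4930E4B1F15 = 4492275289204399893.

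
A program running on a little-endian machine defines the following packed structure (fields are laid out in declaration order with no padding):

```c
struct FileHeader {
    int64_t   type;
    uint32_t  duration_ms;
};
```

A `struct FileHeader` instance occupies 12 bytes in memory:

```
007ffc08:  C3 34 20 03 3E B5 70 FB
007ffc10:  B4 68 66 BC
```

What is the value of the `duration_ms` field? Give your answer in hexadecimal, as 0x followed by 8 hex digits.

`duration_ms` follows `type` (8 bytes), so it starts at byte offset 8 and occupies 4 bytes.
Bytes at offsets 8..11: B4 68 66 BC.
Little-endian: lowest address holds the least-significant byte.
Reassemble most-significant byte first: BC 66 68 B4 → 0xBC6668B4.

0xBC6668B4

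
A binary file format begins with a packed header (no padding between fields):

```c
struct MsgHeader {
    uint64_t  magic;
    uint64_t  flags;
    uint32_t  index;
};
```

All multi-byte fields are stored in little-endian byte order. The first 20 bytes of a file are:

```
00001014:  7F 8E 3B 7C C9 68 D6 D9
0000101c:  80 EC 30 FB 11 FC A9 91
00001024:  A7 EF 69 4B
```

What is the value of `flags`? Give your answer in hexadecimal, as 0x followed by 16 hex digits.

`flags` follows `magic` (8 bytes), so it starts at byte offset 8 and occupies 8 bytes.
Bytes at offsets 8..15: 80 EC 30 FB 11 FC A9 91.
Little-endian stores the least-significant byte at the lowest address.
Reassemble most-significant byte first: 91 A9 FC 11 FB 30 EC 80 → 0x91A9FC11FB30EC80.

0x91A9FC11FB30EC80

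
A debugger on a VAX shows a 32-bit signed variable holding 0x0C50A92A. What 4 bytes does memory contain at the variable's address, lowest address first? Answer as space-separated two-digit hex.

Split into bytes (most-significant first): 0C 50 A9 2A.
Little-endian: lowest address holds the least-significant byte.
So at ascending addresses the bytes are 2A A9 50 0C.

2A A9 50 0C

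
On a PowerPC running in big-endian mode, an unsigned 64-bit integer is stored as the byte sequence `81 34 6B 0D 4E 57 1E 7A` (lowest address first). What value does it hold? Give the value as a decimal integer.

Big-endian stores the most-significant byte at the lowest address.
The bytes are already most-significant first: 0x81346B0D4E571E7A.
0x81346B0D4E571E7A = 9310184034574737018.

9310184034574737018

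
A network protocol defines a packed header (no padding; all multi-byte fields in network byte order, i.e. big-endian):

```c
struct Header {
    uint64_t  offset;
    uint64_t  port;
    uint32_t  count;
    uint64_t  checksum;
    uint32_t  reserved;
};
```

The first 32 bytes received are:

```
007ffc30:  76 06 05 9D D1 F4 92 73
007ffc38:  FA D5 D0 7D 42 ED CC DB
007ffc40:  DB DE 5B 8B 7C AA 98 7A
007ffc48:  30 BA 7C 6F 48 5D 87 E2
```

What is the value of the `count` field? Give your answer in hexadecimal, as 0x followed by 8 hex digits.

`count` follows `offset` (8 B), `port` (8 B), so it starts at offset 8 + 8 = 16 and occupies 4 bytes.
Bytes at offsets 16..19: DB DE 5B 8B.
In big-endian order the high byte comes first in memory.
The bytes are already most-significant first: 0xDBDE5B8B.

0xDBDE5B8B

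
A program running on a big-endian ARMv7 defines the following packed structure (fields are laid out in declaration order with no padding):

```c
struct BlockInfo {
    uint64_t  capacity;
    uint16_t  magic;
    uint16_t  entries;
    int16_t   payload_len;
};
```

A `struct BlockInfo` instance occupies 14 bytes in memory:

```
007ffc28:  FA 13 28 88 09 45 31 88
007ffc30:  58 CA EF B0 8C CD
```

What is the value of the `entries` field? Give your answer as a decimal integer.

61360

`entries` follows `capacity` (8 B), `magic` (2 B), so it starts at offset 8 + 2 = 10 and occupies 2 bytes.
Bytes at offsets 10..11: EF B0.
Big-endian stores the most-significant byte at the lowest address.
The bytes are already most-significant first: 0xEFB0.
0xEFB0 = 61360.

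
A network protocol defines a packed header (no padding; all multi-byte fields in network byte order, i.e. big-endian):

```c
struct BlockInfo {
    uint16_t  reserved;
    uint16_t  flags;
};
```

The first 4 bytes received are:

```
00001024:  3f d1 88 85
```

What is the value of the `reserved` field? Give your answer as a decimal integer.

16337

`reserved` is the first field, at byte offset 0, occupying 2 bytes.
Bytes at offsets 0..1: 3F D1.
Big-endian stores the most-significant byte at the lowest address.
The bytes are already most-significant first: 0x3FD1.
0x3FD1 = 16337.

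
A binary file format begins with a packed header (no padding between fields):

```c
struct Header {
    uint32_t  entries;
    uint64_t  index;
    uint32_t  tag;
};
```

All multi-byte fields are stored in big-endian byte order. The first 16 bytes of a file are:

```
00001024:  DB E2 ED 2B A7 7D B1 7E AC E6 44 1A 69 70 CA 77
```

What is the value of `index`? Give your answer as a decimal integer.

12068997734047564826

`index` follows `entries` (4 bytes), so it starts at byte offset 4 and occupies 8 bytes.
Bytes at offsets 4..11: A7 7D B1 7E AC E6 44 1A.
In big-endian order the high byte comes first in memory.
The bytes are already most-significant first: 0xA77DB17EACE6441A.
0xA77DB17EACE6441A = 12068997734047564826.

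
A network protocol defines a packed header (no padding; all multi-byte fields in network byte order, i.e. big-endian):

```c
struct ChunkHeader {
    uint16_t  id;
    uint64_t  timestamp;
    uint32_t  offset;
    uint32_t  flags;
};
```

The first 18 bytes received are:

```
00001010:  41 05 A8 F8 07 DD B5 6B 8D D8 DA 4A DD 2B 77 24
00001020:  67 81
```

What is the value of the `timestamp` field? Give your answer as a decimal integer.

12175490241409027544

`timestamp` follows `id` (2 bytes), so it starts at byte offset 2 and occupies 8 bytes.
Bytes at offsets 2..9: A8 F8 07 DD B5 6B 8D D8.
Big-endian stores the most-significant byte at the lowest address.
The bytes are already most-significant first: 0xA8F807DDB56B8DD8.
0xA8F807DDB56B8DD8 = 12175490241409027544.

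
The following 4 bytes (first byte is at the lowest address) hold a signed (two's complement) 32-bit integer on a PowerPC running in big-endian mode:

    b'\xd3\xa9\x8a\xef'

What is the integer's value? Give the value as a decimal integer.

Big-endian stores the most-significant byte at the lowest address.
The bytes are already most-significant first: 0xD3A98AEF.
Top bit is set, so as a signed 32-bit value this is 0xD3A98AEF − 2^32 = -743863569.

-743863569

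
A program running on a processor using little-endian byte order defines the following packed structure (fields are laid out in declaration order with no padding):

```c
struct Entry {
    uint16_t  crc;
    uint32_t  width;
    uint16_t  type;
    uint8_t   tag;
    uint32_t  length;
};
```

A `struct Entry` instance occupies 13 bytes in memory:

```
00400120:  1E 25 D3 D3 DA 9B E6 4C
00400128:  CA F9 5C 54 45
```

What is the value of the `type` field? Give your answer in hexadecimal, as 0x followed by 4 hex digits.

`type` follows `crc` (2 B), `width` (4 B), so it starts at offset 2 + 4 = 6 and occupies 2 bytes.
Bytes at offsets 6..7: E6 4C.
In little-endian order the low byte comes first in memory.
Reassemble most-significant byte first: 4C E6 → 0x4CE6.

0x4CE6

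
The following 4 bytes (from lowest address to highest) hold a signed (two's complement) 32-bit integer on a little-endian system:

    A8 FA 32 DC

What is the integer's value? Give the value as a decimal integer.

-600638808

Little-endian stores the least-significant byte at the lowest address.
Reassemble most-significant byte first: DC 32 FA A8 → 0xDC32FAA8.
Top bit is set, so as a signed 32-bit value this is 0xDC32FAA8 − 2^32 = -600638808.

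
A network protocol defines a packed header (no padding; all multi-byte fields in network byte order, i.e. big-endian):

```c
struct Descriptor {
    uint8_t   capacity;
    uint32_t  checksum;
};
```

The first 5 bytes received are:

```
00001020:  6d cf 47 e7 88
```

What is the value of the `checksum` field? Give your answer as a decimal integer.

3477596040

`checksum` follows `capacity` (1 byte), so it starts at byte offset 1 and occupies 4 bytes.
Bytes at offsets 1..4: CF 47 E7 88.
In big-endian order the high byte comes first in memory.
The bytes are already most-significant first: 0xCF47E788.
0xCF47E788 = 3477596040.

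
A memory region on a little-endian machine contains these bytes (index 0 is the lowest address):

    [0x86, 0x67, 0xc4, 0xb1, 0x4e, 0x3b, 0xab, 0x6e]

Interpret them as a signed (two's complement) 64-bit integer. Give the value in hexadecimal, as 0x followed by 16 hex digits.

Little-endian stores the least-significant byte at the lowest address.
Reassemble most-significant byte first: 6E AB 3B 4E B1 C4 67 86 → 0x6EAB3B4EB1C46786.

0x6EAB3B4EB1C46786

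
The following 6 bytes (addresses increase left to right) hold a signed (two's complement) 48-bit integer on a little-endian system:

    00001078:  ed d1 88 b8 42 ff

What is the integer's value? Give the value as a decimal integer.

-812947811859

In little-endian order the low byte comes first in memory.
Reassemble most-significant byte first: FF 42 B8 88 D1 ED → 0xFF42B888D1ED.
Top bit is set, so as a signed 48-bit value this is 0xFF42B888D1ED − 2^48 = -812947811859.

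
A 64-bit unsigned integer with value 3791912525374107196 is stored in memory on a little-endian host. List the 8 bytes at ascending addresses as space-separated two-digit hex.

3791912525374107196 in hexadecimal, padded to 64 bits, is 0x349F9459F6472E3C.
Split into bytes (most-significant first): 34 9F 94 59 F6 47 2E 3C.
In little-endian order the low byte comes first in memory.
So at ascending addresses the bytes are 3C 2E 47 F6 59 94 9F 34.

3C 2E 47 F6 59 94 9F 34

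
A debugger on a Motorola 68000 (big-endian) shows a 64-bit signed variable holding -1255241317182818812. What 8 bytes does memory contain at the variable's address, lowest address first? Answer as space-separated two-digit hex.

Two's complement of -1255241317182818812 in 64 bits: 1255241317182818812 = 0x116B8353D21349FC; invert → 0xEE947CAC2DECB603; add 1 → 0xEE947CAC2DECB604.
Split into bytes (most-significant first): EE 94 7C AC 2D EC B6 04.
Big-endian stores the most-significant byte at the lowest address.
So the memory order matches the most-significant-first order: EE 94 7C AC 2D EC B6 04.

EE 94 7C AC 2D EC B6 04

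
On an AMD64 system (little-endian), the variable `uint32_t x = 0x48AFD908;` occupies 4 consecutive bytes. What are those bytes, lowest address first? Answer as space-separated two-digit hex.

Split into bytes (most-significant first): 48 AF D9 08.
Little-endian stores the least-significant byte at the lowest address.
So at ascending addresses the bytes are 08 D9 AF 48.

08 D9 AF 48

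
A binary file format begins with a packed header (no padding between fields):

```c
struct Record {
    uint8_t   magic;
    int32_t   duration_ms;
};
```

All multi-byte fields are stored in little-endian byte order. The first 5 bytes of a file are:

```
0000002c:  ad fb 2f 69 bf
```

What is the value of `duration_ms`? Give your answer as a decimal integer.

`duration_ms` follows `magic` (1 byte), so it starts at byte offset 1 and occupies 4 bytes.
Bytes at offsets 1..4: FB 2F 69 BF.
Little-endian: lowest address holds the least-significant byte.
Reassemble most-significant byte first: BF 69 2F FB → 0xBF692FFB.
Top bit is set, so as a signed 32-bit value this is 0xBF692FFB − 2^32 = -1083625477.

-1083625477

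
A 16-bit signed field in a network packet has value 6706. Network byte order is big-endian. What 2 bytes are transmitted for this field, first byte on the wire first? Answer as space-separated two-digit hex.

6706 in hexadecimal, padded to 16 bits, is 0x1A32.
Split into bytes (most-significant first): 1A 32.
Big-endian: lowest address holds the most-significant byte.
So the memory order matches the most-significant-first order: 1A 32.

1A 32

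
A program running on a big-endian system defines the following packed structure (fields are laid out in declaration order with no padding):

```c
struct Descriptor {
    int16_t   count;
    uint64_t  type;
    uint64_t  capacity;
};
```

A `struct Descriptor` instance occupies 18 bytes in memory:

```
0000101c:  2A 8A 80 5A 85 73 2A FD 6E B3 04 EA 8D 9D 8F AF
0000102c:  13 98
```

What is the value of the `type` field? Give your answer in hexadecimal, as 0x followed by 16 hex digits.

`type` follows `count` (2 bytes), so it starts at byte offset 2 and occupies 8 bytes.
Bytes at offsets 2..9: 80 5A 85 73 2A FD 6E B3.
In big-endian order the high byte comes first in memory.
The bytes are already most-significant first: 0x805A85732AFD6EB3.

0x805A85732AFD6EB3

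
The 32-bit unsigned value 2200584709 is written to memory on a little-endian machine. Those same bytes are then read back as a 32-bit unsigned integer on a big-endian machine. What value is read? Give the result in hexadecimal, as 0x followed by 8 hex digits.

2200584709 in 32-bit hexadecimal is 0x832A4205.
Stored little-endian, the bytes at ascending addresses are 05 42 2A 83.
Read back as big-endian, the last byte is least significant, giving 0x05422A83.

0x05422A83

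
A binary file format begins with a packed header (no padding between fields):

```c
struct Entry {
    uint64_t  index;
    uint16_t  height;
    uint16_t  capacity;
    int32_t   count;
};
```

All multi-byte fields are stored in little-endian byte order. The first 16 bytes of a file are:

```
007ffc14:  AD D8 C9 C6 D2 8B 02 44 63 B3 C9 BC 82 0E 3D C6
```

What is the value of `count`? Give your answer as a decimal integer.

`count` follows `index` (8 B), `height` (2 B), `capacity` (2 B), so it starts at offset 8 + 2 + 2 = 12 and occupies 4 bytes.
Bytes at offsets 12..15: 82 0E 3D C6.
Little-endian: lowest address holds the least-significant byte.
Reassemble most-significant byte first: C6 3D 0E 82 → 0xC63D0E82.
Top bit is set, so as a signed 32-bit value this is 0xC63D0E82 − 2^32 = -969077118.

-969077118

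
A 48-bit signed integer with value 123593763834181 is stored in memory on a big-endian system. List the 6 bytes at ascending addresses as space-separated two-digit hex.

70 68 6A 63 C9 45

123593763834181 in hexadecimal, padded to 48 bits, is 0x70686A63C945.
Split into bytes (most-significant first): 70 68 6A 63 C9 45.
Big-endian: lowest address holds the most-significant byte.
So the memory order matches the most-significant-first order: 70 68 6A 63 C9 45.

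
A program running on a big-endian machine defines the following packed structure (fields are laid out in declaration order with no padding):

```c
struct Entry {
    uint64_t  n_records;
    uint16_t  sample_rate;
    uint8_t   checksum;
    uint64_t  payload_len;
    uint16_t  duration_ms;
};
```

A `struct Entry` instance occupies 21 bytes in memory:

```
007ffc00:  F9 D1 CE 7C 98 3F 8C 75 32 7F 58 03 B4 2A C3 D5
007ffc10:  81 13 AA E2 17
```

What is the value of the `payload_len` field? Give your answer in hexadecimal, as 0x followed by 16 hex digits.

`payload_len` follows `n_records` (8 B), `sample_rate` (2 B), `checksum` (1 B), so it starts at offset 8 + 2 + 1 = 11 and occupies 8 bytes.
Bytes at offsets 11..18: 03 B4 2A C3 D5 81 13 AA.
Big-endian: lowest address holds the most-significant byte.
The bytes are already most-significant first: 0x03B42AC3D58113AA.

0x03B42AC3D58113AA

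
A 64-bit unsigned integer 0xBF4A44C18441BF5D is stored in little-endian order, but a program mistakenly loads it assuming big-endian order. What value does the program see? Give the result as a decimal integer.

6755190004513000127

Stored little-endian, the bytes at ascending addresses are 5D BF 41 84 C1 44 4A BF.
Read back as big-endian, the last byte is least significant, giving 0x5DBF4184C1444ABF.
0x5DBF4184C1444ABF = 6755190004513000127.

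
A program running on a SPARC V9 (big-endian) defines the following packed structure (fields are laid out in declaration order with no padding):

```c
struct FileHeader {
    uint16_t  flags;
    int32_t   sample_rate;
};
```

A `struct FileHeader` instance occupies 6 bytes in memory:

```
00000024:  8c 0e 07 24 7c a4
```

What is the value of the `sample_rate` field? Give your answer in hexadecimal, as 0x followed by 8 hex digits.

`sample_rate` follows `flags` (2 bytes), so it starts at byte offset 2 and occupies 4 bytes.
Bytes at offsets 2..5: 07 24 7C A4.
Big-endian stores the most-significant byte at the lowest address.
The bytes are already most-significant first: 0x07247CA4.

0x07247CA4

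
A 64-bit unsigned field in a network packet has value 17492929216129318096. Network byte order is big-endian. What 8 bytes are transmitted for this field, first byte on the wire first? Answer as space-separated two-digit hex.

17492929216129318096 in hexadecimal, padded to 64 bits, is 0xF2C35E70C870BCD0.
Split into bytes (most-significant first): F2 C3 5E 70 C8 70 BC D0.
Big-endian: lowest address holds the most-significant byte.
So the memory order matches the most-significant-first order: F2 C3 5E 70 C8 70 BC D0.

F2 C3 5E 70 C8 70 BC D0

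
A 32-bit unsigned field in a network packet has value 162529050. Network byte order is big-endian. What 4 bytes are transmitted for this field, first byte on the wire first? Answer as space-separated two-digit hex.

162529050 in hexadecimal, padded to 32 bits, is 0x09AFFF1A.
Split into bytes (most-significant first): 09 AF FF 1A.
Big-endian: lowest address holds the most-significant byte.
So the memory order matches the most-significant-first order: 09 AF FF 1A.

09 AF FF 1A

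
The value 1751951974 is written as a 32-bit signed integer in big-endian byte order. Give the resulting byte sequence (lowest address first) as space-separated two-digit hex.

68 6C AA 66

1751951974 in hexadecimal, padded to 32 bits, is 0x686CAA66.
Split into bytes (most-significant first): 68 6C AA 66.
Big-endian: lowest address holds the most-significant byte.
So the memory order matches the most-significant-first order: 68 6C AA 66.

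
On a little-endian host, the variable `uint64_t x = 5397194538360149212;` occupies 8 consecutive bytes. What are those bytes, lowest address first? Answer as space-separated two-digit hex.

DC 94 A2 4A D6 AF E6 4A

5397194538360149212 in hexadecimal, padded to 64 bits, is 0x4AE6AFD64AA294DC.
Split into bytes (most-significant first): 4A E6 AF D6 4A A2 94 DC.
In little-endian order the low byte comes first in memory.
So at ascending addresses the bytes are DC 94 A2 4A D6 AF E6 4A.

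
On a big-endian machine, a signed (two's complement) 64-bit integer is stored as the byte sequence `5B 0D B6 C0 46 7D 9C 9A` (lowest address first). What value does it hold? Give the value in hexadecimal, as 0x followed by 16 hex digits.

0x5B0DB6C0467D9C9A

Big-endian: lowest address holds the most-significant byte.
The bytes are already most-significant first: 0x5B0DB6C0467D9C9A.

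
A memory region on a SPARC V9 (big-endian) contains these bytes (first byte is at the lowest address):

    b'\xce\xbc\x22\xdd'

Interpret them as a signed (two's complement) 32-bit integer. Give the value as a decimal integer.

Big-endian stores the most-significant byte at the lowest address.
The bytes are already most-significant first: 0xCEBC22DD.
Top bit is set, so as a signed 32-bit value this is 0xCEBC22DD − 2^32 = -826531107.

-826531107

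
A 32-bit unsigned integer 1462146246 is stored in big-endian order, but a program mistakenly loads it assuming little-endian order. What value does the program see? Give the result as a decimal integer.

1462146246 in 32-bit hexadecimal is 0x572694C6.
Stored big-endian, the bytes at ascending addresses are 57 26 94 C6.
Read back as little-endian, the first byte is least significant, giving 0xC6942657.
0xC6942657 = 3331597911.

3331597911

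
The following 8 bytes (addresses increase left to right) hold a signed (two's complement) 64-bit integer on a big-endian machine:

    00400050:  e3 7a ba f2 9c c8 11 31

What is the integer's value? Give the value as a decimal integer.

Big-endian: lowest address holds the most-significant byte.
The bytes are already most-significant first: 0xE37ABAF29CC81131.
Top bit is set, so as a signed 64-bit value this is 0xE37ABAF29CC81131 − 2^64 = -2055124728766000847.

-2055124728766000847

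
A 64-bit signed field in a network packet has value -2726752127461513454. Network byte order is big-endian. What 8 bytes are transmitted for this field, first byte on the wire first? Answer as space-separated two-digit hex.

DA 28 A1 63 14 1D A7 12

Two's complement of -2726752127461513454 in 64 bits: 2726752127461513454 = 0x25D75E9CEBE258EE; invert → 0xDA28A163141DA711; add 1 → 0xDA28A163141DA712.
Split into bytes (most-significant first): DA 28 A1 63 14 1D A7 12.
Big-endian: lowest address holds the most-significant byte.
So the memory order matches the most-significant-first order: DA 28 A1 63 14 1D A7 12.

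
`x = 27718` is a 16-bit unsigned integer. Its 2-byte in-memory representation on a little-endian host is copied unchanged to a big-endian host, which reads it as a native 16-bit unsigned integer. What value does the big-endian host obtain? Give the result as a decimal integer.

27718 in 16-bit hexadecimal is 0x6C46.
Stored little-endian, the bytes at ascending addresses are 46 6C.
Read back as big-endian, the last byte is least significant, giving 0x466C.
0x466C = 18028.

18028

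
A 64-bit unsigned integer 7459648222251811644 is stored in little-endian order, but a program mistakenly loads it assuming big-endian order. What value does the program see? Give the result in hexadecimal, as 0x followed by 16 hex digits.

7459648222251811644 in 64-bit hexadecimal is 0x6785FE8904B1833C.
Stored little-endian, the bytes at ascending addresses are 3C 83 B1 04 89 FE 85 67.
Read back as big-endian, the last byte is least significant, giving 0x3C83B10489FE8567.

0x3C83B10489FE8567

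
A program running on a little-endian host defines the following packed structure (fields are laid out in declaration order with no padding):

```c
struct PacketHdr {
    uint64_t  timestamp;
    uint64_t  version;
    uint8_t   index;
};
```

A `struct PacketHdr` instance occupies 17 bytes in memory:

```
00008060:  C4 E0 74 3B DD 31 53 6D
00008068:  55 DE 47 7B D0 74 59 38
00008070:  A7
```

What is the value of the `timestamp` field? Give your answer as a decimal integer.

7877694999456178372

`timestamp` is the first field, at byte offset 0, occupying 8 bytes.
Bytes at offsets 0..7: C4 E0 74 3B DD 31 53 6D.
In little-endian order the low byte comes first in memory.
Reassemble most-significant byte first: 6D 53 31 DD 3B 74 E0 C4 → 0x6D5331DD3B74E0C4.
0x6D5331DD3B74E0C4 = 7877694999456178372.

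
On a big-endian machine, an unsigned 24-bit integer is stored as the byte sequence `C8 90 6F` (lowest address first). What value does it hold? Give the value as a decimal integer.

13144175

Big-endian: lowest address holds the most-significant byte.
The bytes are already most-significant first: 0xC8906F.
0xC8906F = 13144175.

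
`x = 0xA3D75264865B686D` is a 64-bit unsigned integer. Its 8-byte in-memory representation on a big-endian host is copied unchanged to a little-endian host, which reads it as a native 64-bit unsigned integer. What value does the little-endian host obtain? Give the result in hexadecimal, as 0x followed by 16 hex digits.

0x6D685B866452D7A3

Stored big-endian, the bytes at ascending addresses are A3 D7 52 64 86 5B 68 6D.
Read back as little-endian, the first byte is least significant, giving 0x6D685B866452D7A3.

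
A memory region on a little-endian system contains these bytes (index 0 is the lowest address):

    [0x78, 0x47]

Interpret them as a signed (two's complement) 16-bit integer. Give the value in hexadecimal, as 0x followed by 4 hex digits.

Little-endian stores the least-significant byte at the lowest address.
Reassemble most-significant byte first: 47 78 → 0x4778.

0x4778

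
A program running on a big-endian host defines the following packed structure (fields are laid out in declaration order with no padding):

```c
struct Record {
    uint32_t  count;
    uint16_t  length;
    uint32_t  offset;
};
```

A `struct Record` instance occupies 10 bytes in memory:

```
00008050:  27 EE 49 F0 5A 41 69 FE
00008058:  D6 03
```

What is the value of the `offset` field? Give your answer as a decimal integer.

1778308611

`offset` follows `count` (4 B), `length` (2 B), so it starts at offset 4 + 2 = 6 and occupies 4 bytes.
Bytes at offsets 6..9: 69 FE D6 03.
Big-endian stores the most-significant byte at the lowest address.
The bytes are already most-significant first: 0x69FED603.
0x69FED603 = 1778308611.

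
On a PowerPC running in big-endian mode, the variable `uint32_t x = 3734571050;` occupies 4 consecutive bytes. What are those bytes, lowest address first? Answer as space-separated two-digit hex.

3734571050 in hexadecimal, padded to 32 bits, is 0xDE99082A.
Split into bytes (most-significant first): DE 99 08 2A.
Big-endian stores the most-significant byte at the lowest address.
So the memory order matches the most-significant-first order: DE 99 08 2A.

DE 99 08 2A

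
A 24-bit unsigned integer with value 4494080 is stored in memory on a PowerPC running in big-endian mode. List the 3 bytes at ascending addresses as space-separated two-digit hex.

4494080 in hexadecimal, padded to 24 bits, is 0x449300.
Split into bytes (most-significant first): 44 93 00.
In big-endian order the high byte comes first in memory.
So the memory order matches the most-significant-first order: 44 93 00.

44 93 00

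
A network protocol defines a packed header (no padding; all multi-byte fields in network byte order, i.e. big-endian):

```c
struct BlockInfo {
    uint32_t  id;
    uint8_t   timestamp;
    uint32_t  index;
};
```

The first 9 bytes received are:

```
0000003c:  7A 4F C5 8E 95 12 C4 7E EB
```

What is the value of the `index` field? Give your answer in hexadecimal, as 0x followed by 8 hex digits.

0x12C47EEB

`index` follows `id` (4 B), `timestamp` (1 B), so it starts at offset 4 + 1 = 5 and occupies 4 bytes.
Bytes at offsets 5..8: 12 C4 7E EB.
Big-endian stores the most-significant byte at the lowest address.
The bytes are already most-significant first: 0x12C47EEB.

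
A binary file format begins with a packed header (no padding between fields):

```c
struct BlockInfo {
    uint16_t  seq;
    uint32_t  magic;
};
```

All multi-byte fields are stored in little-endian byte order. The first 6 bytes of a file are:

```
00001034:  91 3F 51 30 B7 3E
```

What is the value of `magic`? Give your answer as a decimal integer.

1052192849

`magic` follows `seq` (2 bytes), so it starts at byte offset 2 and occupies 4 bytes.
Bytes at offsets 2..5: 51 30 B7 3E.
Little-endian stores the least-significant byte at the lowest address.
Reassemble most-significant byte first: 3E B7 30 51 → 0x3EB73051.
0x3EB73051 = 1052192849.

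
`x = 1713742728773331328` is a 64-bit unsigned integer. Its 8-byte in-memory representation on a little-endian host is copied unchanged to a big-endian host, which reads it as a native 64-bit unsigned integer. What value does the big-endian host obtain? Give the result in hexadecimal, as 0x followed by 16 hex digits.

0x8069F198EE6FC817

1713742728773331328 in 64-bit hexadecimal is 0x17C86FEE98F16980.
Stored little-endian, the bytes at ascending addresses are 80 69 F1 98 EE 6F C8 17.
Read back as big-endian, the last byte is least significant, giving 0x8069F198EE6FC817.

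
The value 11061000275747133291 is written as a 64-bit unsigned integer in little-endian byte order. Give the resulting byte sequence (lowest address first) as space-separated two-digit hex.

6B D7 67 A8 25 91 80 99

11061000275747133291 in hexadecimal, padded to 64 bits, is 0x99809125A867D76B.
Split into bytes (most-significant first): 99 80 91 25 A8 67 D7 6B.
Little-endian: lowest address holds the least-significant byte.
So at ascending addresses the bytes are 6B D7 67 A8 25 91 80 99.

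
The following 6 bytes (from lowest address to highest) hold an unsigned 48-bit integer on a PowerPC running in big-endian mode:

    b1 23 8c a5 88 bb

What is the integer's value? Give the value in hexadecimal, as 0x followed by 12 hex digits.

Big-endian stores the most-significant byte at the lowest address.
The bytes are already most-significant first: 0xB1238CA588BB.

0xB1238CA588BB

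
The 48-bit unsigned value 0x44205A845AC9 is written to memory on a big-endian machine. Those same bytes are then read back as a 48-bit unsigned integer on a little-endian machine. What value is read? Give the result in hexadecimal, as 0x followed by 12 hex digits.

0xC95A845A2044

Stored big-endian, the bytes at ascending addresses are 44 20 5A 84 5A C9.
Read back as little-endian, the first byte is least significant, giving 0xC95A845A2044.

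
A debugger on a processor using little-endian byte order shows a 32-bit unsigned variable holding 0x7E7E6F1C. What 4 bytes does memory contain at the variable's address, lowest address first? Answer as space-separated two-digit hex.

1C 6F 7E 7E

Split into bytes (most-significant first): 7E 7E 6F 1C.
In little-endian order the low byte comes first in memory.
So at ascending addresses the bytes are 1C 6F 7E 7E.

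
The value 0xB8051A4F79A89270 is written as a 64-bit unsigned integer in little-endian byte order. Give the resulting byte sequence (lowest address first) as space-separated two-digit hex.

70 92 A8 79 4F 1A 05 B8

Split into bytes (most-significant first): B8 05 1A 4F 79 A8 92 70.
In little-endian order the low byte comes first in memory.
So at ascending addresses the bytes are 70 92 A8 79 4F 1A 05 B8.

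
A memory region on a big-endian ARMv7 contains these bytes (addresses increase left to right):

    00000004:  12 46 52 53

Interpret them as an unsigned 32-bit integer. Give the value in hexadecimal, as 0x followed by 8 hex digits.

0x12465253

In big-endian order the high byte comes first in memory.
The bytes are already most-significant first: 0x12465253.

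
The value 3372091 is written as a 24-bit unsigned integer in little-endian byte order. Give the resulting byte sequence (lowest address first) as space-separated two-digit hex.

3B 74 33

3372091 in hexadecimal, padded to 24 bits, is 0x33743B.
Split into bytes (most-significant first): 33 74 3B.
Little-endian: lowest address holds the least-significant byte.
So at ascending addresses the bytes are 3B 74 33.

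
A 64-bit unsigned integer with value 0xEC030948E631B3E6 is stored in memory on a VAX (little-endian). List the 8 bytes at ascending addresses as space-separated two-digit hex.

E6 B3 31 E6 48 09 03 EC

Split into bytes (most-significant first): EC 03 09 48 E6 31 B3 E6.
Little-endian stores the least-significant byte at the lowest address.
So at ascending addresses the bytes are E6 B3 31 E6 48 09 03 EC.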